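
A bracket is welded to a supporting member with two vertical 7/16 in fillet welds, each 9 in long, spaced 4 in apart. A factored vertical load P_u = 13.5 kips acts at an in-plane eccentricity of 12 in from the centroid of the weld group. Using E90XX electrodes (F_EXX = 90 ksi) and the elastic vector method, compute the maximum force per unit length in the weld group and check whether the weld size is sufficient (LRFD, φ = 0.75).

Total weld length L_w = 18 in. Treat welds as unit-width lines.
Polar moment about centroid: J = 2[d³/12 + d(b/2)²] = 2[9³/12 + 9×2²] = 193.5 in³.
Direct shear f_v = P/L_w = 13.5 / 18 = 0.75 kip/in (vertical).
Torsion M = P·e = 13.5 × 12 = 162 kip·in.
Critical point at (x, y) = (2, 4.5) from centroid. f_tx = M·y/J = 3.767 kip/in; f_ty = M·x/J = 1.674 kip/in.
Resultant f_max = √[f_tx² + (f_v + f_ty)²] = √[3.767² + (0.75 + 1.674)²] = 4.48 kip/in.
Capacity per unit length: φr_n = 0.75 × 0.6 × 90 × (0.707 × 0.4375) = 12.53 kip/in.
4.48 ≤ 12.53 → adequate.

f_max ≈ 4.48 kip/in; adequate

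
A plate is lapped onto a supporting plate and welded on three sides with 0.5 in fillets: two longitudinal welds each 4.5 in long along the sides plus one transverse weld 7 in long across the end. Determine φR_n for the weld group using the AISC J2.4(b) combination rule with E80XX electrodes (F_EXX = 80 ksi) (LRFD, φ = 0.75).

t_e = 0.707 × 0.5 = 0.3535 in.
R_nwl = 0.6 × 80 × 0.3535 × 9 = 152.7 kips (longitudinal, 2 welds).
R_nwt = 0.6 × 80 × 0.3535 × 7 = 118.8 kips (transverse, base value).
(i) R_nwl + R_nwt = 271.5 kips; (ii) 0.85 R_nwl + 1.5 R_nwt = 308 kips.
R_n = max = 308 kips [governs: (ii)]; φR_n = 231 kips.

φR_n ≈ 231 kips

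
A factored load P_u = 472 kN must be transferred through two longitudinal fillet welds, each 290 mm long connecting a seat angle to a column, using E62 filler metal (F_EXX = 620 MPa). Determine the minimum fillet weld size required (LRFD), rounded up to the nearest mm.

w = 5 mm

Total weld length L = 580 mm.
Required throat t_e = P_u / (φ × 0.6 F_EXX × L) = 472 / (0.75 × 0.6 × 620 × 580 × 10⁻³) = 2.917 mm.
Required leg w = t_e / 0.707 = 4.126 mm → use 5 mm.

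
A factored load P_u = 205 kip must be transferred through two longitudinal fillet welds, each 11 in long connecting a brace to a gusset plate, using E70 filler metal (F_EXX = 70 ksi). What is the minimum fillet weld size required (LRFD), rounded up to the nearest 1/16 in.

w = 7/16 in

Total weld length L = 22 in.
Required throat t_e = P_u / (φ × 0.6 F_EXX × L) = 205 / (0.75 × 0.6 × 70 × 22) = 0.2958 in.
Required leg w = t_e / 0.707 = 0.4184 in → use 7/16 in.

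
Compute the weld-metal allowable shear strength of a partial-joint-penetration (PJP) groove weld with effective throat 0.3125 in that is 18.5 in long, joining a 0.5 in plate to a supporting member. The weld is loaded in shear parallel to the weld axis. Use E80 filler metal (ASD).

R_n/Ω ≈ 139 kips

E80XX → F_EXX = 80 ksi.
Effective throat (given) t_e = 0.3125 in.
A_we = 0.3125 × 18.5 = 5.781 in².
F_nw = 0.6 F_EXX = 48 ksi.
R_n/Ω = (48 × 5.781) / 2.0 = 138.8 kips.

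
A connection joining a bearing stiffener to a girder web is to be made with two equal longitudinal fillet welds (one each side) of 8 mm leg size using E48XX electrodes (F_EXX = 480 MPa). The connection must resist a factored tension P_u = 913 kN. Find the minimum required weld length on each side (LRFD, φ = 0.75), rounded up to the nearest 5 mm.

L = 375 mm on each side

Throat t_e = 0.707 × 8 = 5.656 mm.
φr_n = 0.75 × 0.6 × 480 × 5.656 × 10⁻³ = 1.222 kN/mm.
L_req = P_u / φr_n = 913 / 1.222 = 747.3 mm total.
Per side: 747.3 / 2 = 373.7 mm.
Round up → use L = 375 mm on each side.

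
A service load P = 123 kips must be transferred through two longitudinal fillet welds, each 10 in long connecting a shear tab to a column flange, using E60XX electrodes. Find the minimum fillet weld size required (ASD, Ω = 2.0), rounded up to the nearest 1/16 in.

E60XX → F_EXX = 60 ksi.
Total weld length L = 20 in.
Required throat t_e = P × Ω / (0.6 F_EXX × L) = 123 × 2.0 / (0.6 × 60 × 20) = 0.3417 in.
Required leg w = t_e / 0.707 = 0.4833 in → use 1/2 in.

w = 1/2 in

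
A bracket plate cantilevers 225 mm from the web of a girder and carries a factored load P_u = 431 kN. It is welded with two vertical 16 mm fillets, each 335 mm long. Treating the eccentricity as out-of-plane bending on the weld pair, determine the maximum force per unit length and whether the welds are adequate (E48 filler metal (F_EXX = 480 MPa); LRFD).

L_w = 2 × 335 = 670 mm; section modulus (unit throat) S = 2 × L²/6 = 37410 mm².
Direct shear f_v = P/L_w = 431×10³/670 = 643.3 N/mm.
Moment M = P × e = 431×10³ × 225 = 96975000 N·mm; bending f_b = M/S = 2592 N/mm.
f_max = √(f_v² + f_b²) = √(643.3² + 2592²) = 2671 N/mm.
φr_n = 0.75 × 0.6 × 480 × (0.707 × 16) = 2443 N/mm → NOT adequate.

f_max ≈ 2670 N/mm; NOT adequate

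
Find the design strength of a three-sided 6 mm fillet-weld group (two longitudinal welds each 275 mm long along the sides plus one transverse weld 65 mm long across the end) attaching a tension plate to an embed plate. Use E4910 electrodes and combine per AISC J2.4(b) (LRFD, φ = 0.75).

E49XX → F_EXX = 490 MPa.
t_e = 0.707 × 6 = 4.242 mm.
R_nwl = 0.6 × 490 × 4.242 × 550 × 10⁻³ = 685.9 kN (longitudinal, 2 welds).
R_nwt = 0.6 × 490 × 4.242 × 65 × 10⁻³ = 81.06 kN (transverse, base value).
(i) R_nwl + R_nwt = 767 kN; (ii) 0.85 R_nwl + 1.5 R_nwt = 704.6 kN.
R_n = max = 767 kN [governs: (i)]; φR_n = 575.2 kN.

φR_n ≈ 575 kN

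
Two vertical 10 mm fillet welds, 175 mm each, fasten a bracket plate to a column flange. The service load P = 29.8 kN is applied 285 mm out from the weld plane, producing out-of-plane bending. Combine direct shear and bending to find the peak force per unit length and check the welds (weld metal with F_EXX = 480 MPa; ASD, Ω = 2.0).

L_w = 2 × 175 = 350 mm; section modulus (unit throat) S = 2 × L²/6 = 10210 mm².
Direct shear f_v = P/L_w = 29.8×10³/350 = 85.14 N/mm.
Moment M = P × e = 29.8×10³ × 285 = 8493000 N·mm; bending f_b = M/S = 832 N/mm.
f_max = √(f_v² + f_b²) = √(85.14² + 832²) = 836.3 N/mm.
r_n/Ω = (1/2.0) × 0.6 × 480 × (0.707 × 10) = 1018 N/mm → adequate.

f_max ≈ 836 N/mm; adequate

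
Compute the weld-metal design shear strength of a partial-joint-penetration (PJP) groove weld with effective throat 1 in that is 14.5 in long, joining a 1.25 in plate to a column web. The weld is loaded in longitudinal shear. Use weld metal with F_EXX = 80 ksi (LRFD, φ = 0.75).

Effective throat (given) t_e = 1 in.
A_we = 1 × 14.5 = 14.5 in².
F_nw = 0.6 F_EXX = 48 ksi.
φR_n = 0.75 × 48 × 14.5 = 522 kip.

φR_n ≈ 522 kip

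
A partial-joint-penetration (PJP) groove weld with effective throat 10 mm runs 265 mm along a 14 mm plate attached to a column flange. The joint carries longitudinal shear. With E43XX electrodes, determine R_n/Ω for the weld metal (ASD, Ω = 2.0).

E43XX → F_EXX = 430 MPa.
Effective throat (given) t_e = 10 mm.
A_we = 10 × 265 = 2650 mm².
F_nw = 0.6 F_EXX = 258 MPa.
R_n/Ω = (258 × 2650) / 2.0 × 10⁻³ = 341.9 kN.

R_n/Ω ≈ 342 kN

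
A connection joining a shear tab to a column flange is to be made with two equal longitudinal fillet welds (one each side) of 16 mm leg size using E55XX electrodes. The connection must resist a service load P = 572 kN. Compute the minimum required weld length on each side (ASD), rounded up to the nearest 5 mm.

L = 155 mm on each side

E55XX → F_EXX = 550 MPa.
Throat t_e = 0.707 × 16 = 11.31 mm.
r_n/Ω = (0.6 × 550 × 11.31) / 2.0 = 1866 N/mm = 1.866 kN/mm.
L_req = P / (r_n/Ω) = 572 / 1.866 = 306.5 mm total.
Per side: 306.5 / 2 = 153.2 mm.
Round up → use L = 155 mm on each side.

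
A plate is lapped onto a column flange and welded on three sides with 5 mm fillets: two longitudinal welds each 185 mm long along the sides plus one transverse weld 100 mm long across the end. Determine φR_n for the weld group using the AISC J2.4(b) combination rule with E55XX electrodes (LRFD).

φR_n ≈ 411 kN

E55XX → F_EXX = 550 MPa.
t_e = 0.707 × 5 = 3.535 mm.
R_nwl = 0.6 × 550 × 3.535 × 370 × 10⁻³ = 431.6 kN (longitudinal, 2 welds).
R_nwt = 0.6 × 550 × 3.535 × 100 × 10⁻³ = 116.7 kN (transverse, base value).
(i) R_nwl + R_nwt = 548.3 kN; (ii) 0.85 R_nwl + 1.5 R_nwt = 541.9 kN.
R_n = max = 548.3 kN [governs: (i)]; φR_n = 411.2 kN.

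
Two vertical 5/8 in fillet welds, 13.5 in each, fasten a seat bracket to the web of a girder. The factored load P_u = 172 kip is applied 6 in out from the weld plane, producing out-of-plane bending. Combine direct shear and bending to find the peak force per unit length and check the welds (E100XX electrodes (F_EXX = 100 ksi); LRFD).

f_max ≈ 18.1 kip/in; adequate

L_w = 2 × 13.5 = 27 in; section modulus (unit throat) S = 2 × L²/6 = 60.75 in².
Direct shear f_v = P/L_w = 172/27 = 6.37 kip/in.
Moment M = P × e = 172 × 6 = 1032 kip·in; bending f_b = M/S = 16.99 kip/in.
f_max = √(f_v² + f_b²) = √(6.37² + 16.99²) = 18.14 kip/in.
φr_n = 0.75 × 0.6 × 100 × (0.707 × 0.625) = 19.88 kip/in → adequate.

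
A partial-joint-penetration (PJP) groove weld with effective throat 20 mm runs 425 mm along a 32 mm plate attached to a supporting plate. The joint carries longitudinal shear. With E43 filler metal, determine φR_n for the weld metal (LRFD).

φR_n ≈ 1640 kN

E43XX → F_EXX = 430 MPa.
Effective throat (given) t_e = 20 mm.
A_we = 20 × 425 = 8500 mm².
F_nw = 0.6 F_EXX = 258 MPa.
φR_n = 0.75 × 258 × 8500 × 10⁻³ = 1645 kN.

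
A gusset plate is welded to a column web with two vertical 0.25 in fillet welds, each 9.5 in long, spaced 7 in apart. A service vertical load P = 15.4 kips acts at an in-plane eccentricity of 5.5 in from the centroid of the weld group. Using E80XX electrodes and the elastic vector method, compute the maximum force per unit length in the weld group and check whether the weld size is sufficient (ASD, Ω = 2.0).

E80XX → F_EXX = 80 ksi.
Total weld length L_w = 19 in. Treat welds as unit-width lines.
Polar moment about centroid: J = 2[d³/12 + d(b/2)²] = 2[9.5³/12 + 9.5×3.5²] = 375.6 in³.
Direct shear f_v = P/L_w = 15.4 / 19 = 0.8105 kip/in (vertical).
Torsion M = P·e = 15.4 × 5.5 = 84.7 kip·in.
Critical point at (x, y) = (3.5, 4.75) from centroid. f_tx = M·y/J = 1.071 kip/in; f_ty = M·x/J = 0.7892 kip/in.
Resultant f_max = √[f_tx² + (f_v + f_ty)²] = √[1.071² + (0.8105 + 0.7892)²] = 1.925 kip/in.
Capacity per unit length: r_n/Ω = (1/2.0) × 0.6 × 80 × (0.707 × 0.25) = 4.242 kip/in.
1.925 ≤ 4.242 → adequate.

f_max ≈ 1.93 kip/in; adequate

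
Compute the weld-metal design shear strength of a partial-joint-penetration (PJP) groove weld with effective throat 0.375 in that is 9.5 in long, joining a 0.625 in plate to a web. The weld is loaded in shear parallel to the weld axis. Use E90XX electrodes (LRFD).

E90XX → F_EXX = 90 ksi.
Effective throat (given) t_e = 0.375 in.
A_we = 0.375 × 9.5 = 3.562 in².
F_nw = 0.6 F_EXX = 54 ksi.
φR_n = 0.75 × 54 × 3.562 = 144.3 kip.

φR_n ≈ 144 kip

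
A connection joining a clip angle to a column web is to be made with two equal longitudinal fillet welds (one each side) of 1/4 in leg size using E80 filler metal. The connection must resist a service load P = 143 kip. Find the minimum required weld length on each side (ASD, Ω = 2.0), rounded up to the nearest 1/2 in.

L = 17 in on each side

E80XX → F_EXX = 80 ksi.
Throat t_e = 0.707 × 0.25 = 0.1767 in.
r_n/Ω = (0.6 × 80 × 0.1767) / 2.0 = 4.242 kip/in.
L_req = P / (r_n/Ω) = 143 / 4.242 = 33.71 in total.
Per side: 33.71 / 2 = 16.86 in.
Round up → use L = 17 in on each side.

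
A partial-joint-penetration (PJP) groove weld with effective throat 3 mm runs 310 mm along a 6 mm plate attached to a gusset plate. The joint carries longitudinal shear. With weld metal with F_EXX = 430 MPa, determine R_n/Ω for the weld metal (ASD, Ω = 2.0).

Effective throat (given) t_e = 3 mm.
A_we = 3 × 310 = 930 mm².
F_nw = 0.6 F_EXX = 258 MPa.
R_n/Ω = (258 × 930) / 2.0 × 10⁻³ = 120 kN.

R_n/Ω ≈ 120 kN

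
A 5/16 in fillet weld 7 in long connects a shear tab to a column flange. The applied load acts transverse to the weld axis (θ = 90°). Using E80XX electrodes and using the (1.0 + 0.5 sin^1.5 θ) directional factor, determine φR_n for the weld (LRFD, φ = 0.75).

E80XX → F_EXX = 80 ksi.
t_e = 0.707 × 0.3125 = 0.2209 in; A_we = 0.2209 × 7 = 1.547 in².
Directional factor: 1.0 + 0.5 sin^1.5(90°) = 1.5.
F_nw = 0.6 × 80 × 1.5 = 72 ksi.
φR_n = 0.75 × 72 × 1.547 = 83.51 kip.

φR_n ≈ 83.5 kip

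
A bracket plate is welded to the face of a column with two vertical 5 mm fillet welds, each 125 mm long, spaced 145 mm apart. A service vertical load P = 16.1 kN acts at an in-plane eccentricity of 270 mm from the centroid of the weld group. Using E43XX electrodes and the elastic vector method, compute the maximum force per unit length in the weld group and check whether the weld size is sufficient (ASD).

f_max ≈ 305 N/mm; adequate

E43XX → F_EXX = 430 MPa.
Total weld length L_w = 250 mm. Treat welds as unit-width lines.
Polar moment about centroid: J = 2[d³/12 + d(b/2)²] = 2[125³/12 + 125×72.5²] = 1640000 mm³.
Direct shear f_v = P/L_w = 16.1×10³ / 250 = 64.4 N/mm (vertical).
Torsion M = P·e = 16.1×10³ × 270 = 4347000 N·mm.
Critical point at (x, y) = (72.5, 62.5) from centroid. f_tx = M·y/J = 165.7 N/mm; f_ty = M·x/J = 192.2 N/mm.
Resultant f_max = √[f_tx² + (f_v + f_ty)²] = √[165.7² + (64.4 + 192.2)²] = 305.5 N/mm.
Capacity per unit length: r_n/Ω = (1/2.0) × 0.6 × 430 × (0.707 × 5) = 456 N/mm.
305.5 ≤ 456 → adequate.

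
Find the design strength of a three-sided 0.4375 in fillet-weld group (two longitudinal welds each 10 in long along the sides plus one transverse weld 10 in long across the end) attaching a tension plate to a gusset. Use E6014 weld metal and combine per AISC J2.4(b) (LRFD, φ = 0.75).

φR_n ≈ 267 kips

E60XX → F_EXX = 60 ksi.
t_e = 0.707 × 0.4375 = 0.3093 in.
R_nwl = 0.6 × 60 × 0.3093 × 20 = 222.7 kips (longitudinal, 2 welds).
R_nwt = 0.6 × 60 × 0.3093 × 10 = 111.4 kips (transverse, base value).
(i) R_nwl + R_nwt = 334.1 kips; (ii) 0.85 R_nwl + 1.5 R_nwt = 356.3 kips.
R_n = max = 356.3 kips [governs: (ii)]; φR_n = 267.2 kips.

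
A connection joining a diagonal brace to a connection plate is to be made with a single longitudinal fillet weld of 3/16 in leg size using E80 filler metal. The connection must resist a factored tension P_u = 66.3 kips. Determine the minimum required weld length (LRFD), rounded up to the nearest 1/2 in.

L = 14 in

E80XX → F_EXX = 80 ksi.
Throat t_e = 0.707 × 0.1875 = 0.1326 in.
φr_n = 0.75 × 0.6 × 80 × 0.1326 = 4.772 kips/in.
L_req = P_u / φr_n = 66.3 / 4.772 = 13.89 in total.
Round up → use L = 14 in.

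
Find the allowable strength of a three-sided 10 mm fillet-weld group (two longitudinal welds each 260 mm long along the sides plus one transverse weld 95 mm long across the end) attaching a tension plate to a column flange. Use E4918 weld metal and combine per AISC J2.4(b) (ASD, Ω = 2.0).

E49XX → F_EXX = 490 MPa.
t_e = 0.707 × 10 = 7.07 mm.
R_nwl = 0.6 × 490 × 7.07 × 520 × 10⁻³ = 1081 kN (longitudinal, 2 welds).
R_nwt = 0.6 × 490 × 7.07 × 95 × 10⁻³ = 197.5 kN (transverse, base value).
(i) R_nwl + R_nwt = 1278 kN; (ii) 0.85 R_nwl + 1.5 R_nwt = 1215 kN.
R_n = max = 1278 kN [governs: (i)]; R_n/Ω = 639.2 kN.

R_n/Ω ≈ 639 kN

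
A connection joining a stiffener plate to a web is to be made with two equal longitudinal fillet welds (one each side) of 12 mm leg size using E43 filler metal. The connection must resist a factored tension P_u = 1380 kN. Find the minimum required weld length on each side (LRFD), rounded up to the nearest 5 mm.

L = 425 mm on each side

E43XX → F_EXX = 430 MPa.
Throat t_e = 0.707 × 12 = 8.484 mm.
φr_n = 0.75 × 0.6 × 430 × 8.484 × 10⁻³ = 1.642 kN/mm.
L_req = P_u / φr_n = 1380 / 1.642 = 840.6 mm total.
Per side: 840.6 / 2 = 420.3 mm.
Round up → use L = 425 mm on each side.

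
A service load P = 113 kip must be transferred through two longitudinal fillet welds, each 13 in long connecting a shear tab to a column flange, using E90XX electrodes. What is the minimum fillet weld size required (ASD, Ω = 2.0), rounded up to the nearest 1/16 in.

w = 1/4 in

E90XX → F_EXX = 90 ksi.
Total weld length L = 26 in.
Required throat t_e = P × Ω / (0.6 F_EXX × L) = 113 × 2.0 / (0.6 × 90 × 26) = 0.161 in.
Required leg w = t_e / 0.707 = 0.2277 in → use 1/4 in.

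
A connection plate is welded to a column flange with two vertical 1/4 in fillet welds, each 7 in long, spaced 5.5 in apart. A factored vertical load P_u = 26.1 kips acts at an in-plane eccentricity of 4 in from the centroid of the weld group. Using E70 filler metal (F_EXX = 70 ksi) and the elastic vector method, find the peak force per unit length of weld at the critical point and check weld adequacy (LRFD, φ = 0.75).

f_max ≈ 4.26 kip/in; adequate

Total weld length L_w = 14 in. Treat welds as unit-width lines.
Polar moment about centroid: J = 2[d³/12 + d(b/2)²] = 2[7³/12 + 7×2.75²] = 163 in³.
Direct shear f_v = P/L_w = 26.1 / 14 = 1.864 kip/in (vertical).
Torsion M = P·e = 26.1 × 4 = 104.4 kip·in.
Critical point at (x, y) = (2.75, 3.5) from centroid. f_tx = M·y/J = 2.241 kip/in; f_ty = M·x/J = 1.761 kip/in.
Resultant f_max = √[f_tx² + (f_v + f_ty)²] = √[2.241² + (1.864 + 1.761)²] = 4.262 kip/in.
Capacity per unit length: φr_n = 0.75 × 0.6 × 70 × (0.707 × 0.25) = 5.568 kip/in.
4.262 ≤ 5.568 → adequate.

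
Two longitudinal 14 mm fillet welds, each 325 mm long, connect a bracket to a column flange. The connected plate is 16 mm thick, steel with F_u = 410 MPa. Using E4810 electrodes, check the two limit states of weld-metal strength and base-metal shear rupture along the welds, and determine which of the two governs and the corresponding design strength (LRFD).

φR_n ≈ 1390 kN (weld metal governs)

E48XX → F_EXX = 480 MPa.
t_e = 0.707 × 14 = 9.898 mm; L = 650 mm.
Weld metal: φR_n = 0.75 × 0.6 × 480 × 9.898 × 650 × 10⁻³ = 1390 kN.
Base metal (shear rupture): φR_n = 0.75 × 0.6 × 410 × 16 × 650 × 10⁻³ = 1919 kN.
Governing: weld metal.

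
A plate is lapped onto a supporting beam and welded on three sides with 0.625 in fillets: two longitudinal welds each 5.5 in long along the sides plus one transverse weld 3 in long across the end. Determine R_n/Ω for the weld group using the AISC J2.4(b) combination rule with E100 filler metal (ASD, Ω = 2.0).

R_n/Ω ≈ 186 kips

E100XX → F_EXX = 100 ksi.
t_e = 0.707 × 0.625 = 0.4419 in.
R_nwl = 0.6 × 100 × 0.4419 × 11 = 291.6 kips (longitudinal, 2 welds).
R_nwt = 0.6 × 100 × 0.4419 × 3 = 79.54 kips (transverse, base value).
(i) R_nwl + R_nwt = 371.2 kips; (ii) 0.85 R_nwl + 1.5 R_nwt = 367.2 kips.
R_n = max = 371.2 kips [governs: (i)]; R_n/Ω = 185.6 kips.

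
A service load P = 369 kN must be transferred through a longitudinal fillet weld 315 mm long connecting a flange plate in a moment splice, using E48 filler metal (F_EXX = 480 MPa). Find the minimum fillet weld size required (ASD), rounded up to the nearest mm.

w = 12 mm

Total weld length L = 315 mm.
Required throat t_e = P × Ω / (0.6 F_EXX × L) = 369 × 2.0 / (0.6 × 480 × 315 × 10⁻³) = 8.135 mm.
Required leg w = t_e / 0.707 = 11.51 mm → use 12 mm.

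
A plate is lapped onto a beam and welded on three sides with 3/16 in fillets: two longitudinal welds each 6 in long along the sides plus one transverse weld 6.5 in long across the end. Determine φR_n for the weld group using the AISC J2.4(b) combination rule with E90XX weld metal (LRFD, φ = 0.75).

φR_n ≈ 107 kip

E90XX → F_EXX = 90 ksi.
t_e = 0.707 × 0.1875 = 0.1326 in.
R_nwl = 0.6 × 90 × 0.1326 × 12 = 85.9 kip (longitudinal, 2 welds).
R_nwt = 0.6 × 90 × 0.1326 × 6.5 = 46.53 kip (transverse, base value).
(i) R_nwl + R_nwt = 132.4 kip; (ii) 0.85 R_nwl + 1.5 R_nwt = 142.8 kip.
R_n = max = 142.8 kip [governs: (ii)]; φR_n = 107.1 kip.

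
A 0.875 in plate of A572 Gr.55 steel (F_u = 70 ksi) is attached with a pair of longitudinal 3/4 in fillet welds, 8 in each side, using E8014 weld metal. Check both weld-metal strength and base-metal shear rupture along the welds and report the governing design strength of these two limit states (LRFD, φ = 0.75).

E80XX → F_EXX = 80 ksi.
t_e = 0.707 × 0.75 = 0.5302 in; L = 16 in.
Weld metal: φR_n = 0.75 × 0.6 × 80 × 0.5302 × 16 = 305.4 kips.
Base metal (shear rupture): φR_n = 0.75 × 0.6 × 70 × 0.875 × 16 = 441 kips.
Governing: weld metal.

φR_n ≈ 305 kips (weld metal governs)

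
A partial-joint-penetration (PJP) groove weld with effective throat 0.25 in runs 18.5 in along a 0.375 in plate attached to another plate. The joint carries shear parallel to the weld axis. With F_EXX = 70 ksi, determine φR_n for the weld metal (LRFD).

Effective throat (given) t_e = 0.25 in.
A_we = 0.25 × 18.5 = 4.625 in².
F_nw = 0.6 F_EXX = 42 ksi.
φR_n = 0.75 × 42 × 4.625 = 145.7 kips.

φR_n ≈ 146 kips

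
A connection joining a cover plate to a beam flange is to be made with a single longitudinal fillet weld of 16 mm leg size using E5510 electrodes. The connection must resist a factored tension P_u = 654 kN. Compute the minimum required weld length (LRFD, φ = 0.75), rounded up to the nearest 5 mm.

E55XX → F_EXX = 550 MPa.
Throat t_e = 0.707 × 16 = 11.31 mm.
φr_n = 0.75 × 0.6 × 550 × 11.31 × 10⁻³ = 2.8 kN/mm.
L_req = P_u / φr_n = 654 / 2.8 = 233.6 mm total.
Round up → use L = 235 mm.

L = 235 mm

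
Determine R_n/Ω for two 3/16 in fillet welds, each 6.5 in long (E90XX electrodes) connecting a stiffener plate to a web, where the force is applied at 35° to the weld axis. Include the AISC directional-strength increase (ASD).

E90XX → F_EXX = 90 ksi.
t_e = 0.707 × 0.1875 = 0.1326 in; A_we = 0.1326 × 13 = 1.723 in².
Directional factor: 1.0 + 0.5 sin^1.5(35°) = 1.217.
F_nw = 0.6 × 90 × 1.217 = 65.73 ksi.
R_n/Ω = (65.73 × 1.723) / 2.0 = 56.64 kips.

R_n/Ω ≈ 56.6 kips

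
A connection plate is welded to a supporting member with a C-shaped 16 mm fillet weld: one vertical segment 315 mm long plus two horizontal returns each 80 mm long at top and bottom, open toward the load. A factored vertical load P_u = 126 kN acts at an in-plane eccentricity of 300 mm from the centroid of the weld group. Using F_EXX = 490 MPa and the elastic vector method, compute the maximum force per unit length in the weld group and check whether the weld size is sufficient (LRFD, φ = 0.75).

f_max ≈ 1080 N/mm; adequate

Total weld length L_w = 475 mm. Treat welds as unit-width lines.
Centroid: x̄ = 2×80×40 / 475 = 13.47 mm from the vertical weld.
Polar moment about centroid: J = I_x + I_y = [315³/12 + 2×80×157.5²] + [315×13.47² + 2(80³/12 + 80×26.53²)] = 6829000 mm³.
Direct shear f_v = P/L_w = 126×10³ / 475 = 265.3 N/mm (vertical).
Torsion M = P·e = 126×10³ × 300 = 37800000 N·mm.
Critical point at (x, y) = (66.53, 157.5) from centroid. f_tx = M·y/J = 871.8 N/mm; f_ty = M·x/J = 368.3 N/mm.
Resultant f_max = √[f_tx² + (f_v + f_ty)²] = √[871.8² + (265.3 + 368.3)²] = 1078 N/mm.
Capacity per unit length: φr_n = 0.75 × 0.6 × 490 × (0.707 × 16) = 2494 N/mm.
1078 ≤ 2494 → adequate.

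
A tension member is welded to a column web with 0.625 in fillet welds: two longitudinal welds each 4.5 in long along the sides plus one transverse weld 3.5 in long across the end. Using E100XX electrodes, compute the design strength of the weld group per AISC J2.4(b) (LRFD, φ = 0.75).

φR_n ≈ 257 kips

E100XX → F_EXX = 100 ksi.
t_e = 0.707 × 0.625 = 0.4419 in.
R_nwl = 0.6 × 100 × 0.4419 × 9 = 238.6 kips (longitudinal, 2 welds).
R_nwt = 0.6 × 100 × 0.4419 × 3.5 = 92.79 kips (transverse, base value).
(i) R_nwl + R_nwt = 331.4 kips; (ii) 0.85 R_nwl + 1.5 R_nwt = 342 kips.
R_n = max = 342 kips [governs: (ii)]; φR_n = 256.5 kips.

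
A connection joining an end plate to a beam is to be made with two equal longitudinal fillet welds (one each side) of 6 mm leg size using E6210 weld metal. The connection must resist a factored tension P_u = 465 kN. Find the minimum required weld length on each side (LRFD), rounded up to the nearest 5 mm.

E62XX → F_EXX = 620 MPa.
Throat t_e = 0.707 × 6 = 4.242 mm.
φr_n = 0.75 × 0.6 × 620 × 4.242 × 10⁻³ = 1.184 kN/mm.
L_req = P_u / φr_n = 465 / 1.184 = 392.9 mm total.
Per side: 392.9 / 2 = 196.4 mm.
Round up → use L = 200 mm on each side.

L = 200 mm on each side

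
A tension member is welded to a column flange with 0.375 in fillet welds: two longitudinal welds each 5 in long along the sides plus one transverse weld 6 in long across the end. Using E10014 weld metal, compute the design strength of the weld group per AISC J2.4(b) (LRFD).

E100XX → F_EXX = 100 ksi.
t_e = 0.707 × 0.375 = 0.2651 in.
R_nwl = 0.6 × 100 × 0.2651 × 10 = 159.1 kip (longitudinal, 2 welds).
R_nwt = 0.6 × 100 × 0.2651 × 6 = 95.45 kip (transverse, base value).
(i) R_nwl + R_nwt = 254.5 kip; (ii) 0.85 R_nwl + 1.5 R_nwt = 278.4 kip.
R_n = max = 278.4 kip [governs: (ii)]; φR_n = 208.8 kip.

φR_n ≈ 209 kip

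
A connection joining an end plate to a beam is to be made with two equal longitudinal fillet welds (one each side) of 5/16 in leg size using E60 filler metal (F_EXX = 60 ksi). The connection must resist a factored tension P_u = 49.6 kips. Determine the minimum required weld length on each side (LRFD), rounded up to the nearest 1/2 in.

L = 4.5 in on each side

Throat t_e = 0.707 × 0.3125 = 0.2209 in.
φr_n = 0.75 × 0.6 × 60 × 0.2209 = 5.965 kips/in.
L_req = P_u / φr_n = 49.6 / 5.965 = 8.315 in total.
Per side: 8.315 / 2 = 4.157 in.
Round up → use L = 4.5 in on each side.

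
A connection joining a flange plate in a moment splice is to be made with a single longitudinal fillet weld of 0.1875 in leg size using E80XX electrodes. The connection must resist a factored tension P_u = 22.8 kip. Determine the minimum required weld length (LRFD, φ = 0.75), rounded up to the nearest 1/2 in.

E80XX → F_EXX = 80 ksi.
Throat t_e = 0.707 × 0.1875 = 0.1326 in.
φr_n = 0.75 × 0.6 × 80 × 0.1326 = 4.772 kip/in.
L_req = P_u / φr_n = 22.8 / 4.772 = 4.778 in total.
Round up → use L = 5 in.

L = 5 in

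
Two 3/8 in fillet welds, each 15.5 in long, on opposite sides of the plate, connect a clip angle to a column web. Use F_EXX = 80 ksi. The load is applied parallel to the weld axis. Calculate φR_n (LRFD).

φR_n ≈ 296 kip

Effective throat t_e = 0.707 × 0.375 = 0.2651 in.
Total length L = 31 in; A_we = 0.2651 × 31 = 8.219 in².
F_nw = 0.6 F_EXX = 0.6 × 80 = 48 ksi.
φR_n = 0.75 × 48 × 8.219 = 295.9 kip.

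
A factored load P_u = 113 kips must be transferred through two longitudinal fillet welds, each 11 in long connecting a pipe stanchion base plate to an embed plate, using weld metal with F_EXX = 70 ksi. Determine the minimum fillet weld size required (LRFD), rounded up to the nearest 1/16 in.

Total weld length L = 22 in.
Required throat t_e = P_u / (φ × 0.6 F_EXX × L) = 113 / (0.75 × 0.6 × 70 × 22) = 0.1631 in.
Required leg w = t_e / 0.707 = 0.2306 in → use 1/4 in.

w = 1/4 in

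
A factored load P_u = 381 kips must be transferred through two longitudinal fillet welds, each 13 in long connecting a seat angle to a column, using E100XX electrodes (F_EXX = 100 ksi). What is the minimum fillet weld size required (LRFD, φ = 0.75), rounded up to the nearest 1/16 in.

w = 1/2 in

Total weld length L = 26 in.
Required throat t_e = P_u / (φ × 0.6 F_EXX × L) = 381 / (0.75 × 0.6 × 100 × 26) = 0.3256 in.
Required leg w = t_e / 0.707 = 0.4606 in → use 1/2 in.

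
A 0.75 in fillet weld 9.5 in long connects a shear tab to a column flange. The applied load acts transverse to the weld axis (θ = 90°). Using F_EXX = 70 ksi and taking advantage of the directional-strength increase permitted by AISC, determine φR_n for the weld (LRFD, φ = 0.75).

t_e = 0.707 × 0.75 = 0.5302 in; A_we = 0.5302 × 9.5 = 5.037 in².
Directional factor: 1.0 + 0.5 sin^1.5(90°) = 1.5.
F_nw = 0.6 × 70 × 1.5 = 63 ksi.
φR_n = 0.75 × 63 × 5.037 = 238 kip.

φR_n ≈ 238 kip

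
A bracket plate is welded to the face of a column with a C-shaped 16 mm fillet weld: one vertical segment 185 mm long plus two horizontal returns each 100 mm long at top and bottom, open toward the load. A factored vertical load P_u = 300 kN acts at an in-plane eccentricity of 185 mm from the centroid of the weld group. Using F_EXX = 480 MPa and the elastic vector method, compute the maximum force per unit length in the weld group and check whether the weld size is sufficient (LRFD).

f_max ≈ 3030 N/mm; NOT adequate

Total weld length L_w = 385 mm. Treat welds as unit-width lines.
Centroid: x̄ = 2×100×50 / 385 = 25.97 mm from the vertical weld.
Polar moment about centroid: J = I_x + I_y = [185³/12 + 2×100×92.5²] + [185×25.97² + 2(100³/12 + 100×24.03²)] = 2646000 mm³.
Direct shear f_v = P/L_w = 300×10³ / 385 = 779.2 N/mm (vertical).
Torsion M = P·e = 300×10³ × 185 = 55500000 N·mm.
Critical point at (x, y) = (74.03, 92.5) from centroid. f_tx = M·y/J = 1940 N/mm; f_ty = M·x/J = 1553 N/mm.
Resultant f_max = √[f_tx² + (f_v + f_ty)²] = √[1940² + (779.2 + 1553)²] = 3034 N/mm.
Capacity per unit length: φr_n = 0.75 × 0.6 × 480 × (0.707 × 16) = 2443 N/mm.
3034 > 2443 → NOT adequate.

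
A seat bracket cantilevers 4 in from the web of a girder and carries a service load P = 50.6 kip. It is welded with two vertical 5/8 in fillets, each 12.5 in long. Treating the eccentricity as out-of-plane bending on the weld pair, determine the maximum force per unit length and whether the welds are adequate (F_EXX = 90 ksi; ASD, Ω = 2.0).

f_max ≈ 4.38 kip/in; adequate

L_w = 2 × 12.5 = 25 in; section modulus (unit throat) S = 2 × L²/6 = 52.08 in².
Direct shear f_v = P/L_w = 50.6/25 = 2.024 kip/in.
Moment M = P × e = 50.6 × 4 = 202.4 kip·in; bending f_b = M/S = 3.886 kip/in.
f_max = √(f_v² + f_b²) = √(2.024² + 3.886²) = 4.382 kip/in.
r_n/Ω = (1/2.0) × 0.6 × 90 × (0.707 × 0.625) = 11.93 kip/in → adequate.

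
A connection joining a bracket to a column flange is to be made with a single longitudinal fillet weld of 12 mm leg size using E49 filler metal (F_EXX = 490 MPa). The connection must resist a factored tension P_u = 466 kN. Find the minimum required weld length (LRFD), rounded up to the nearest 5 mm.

L = 250 mm

Throat t_e = 0.707 × 12 = 8.484 mm.
φr_n = 0.75 × 0.6 × 490 × 8.484 × 10⁻³ = 1.871 kN/mm.
L_req = P_u / φr_n = 466 / 1.871 = 249.1 mm total.
Round up → use L = 250 mm.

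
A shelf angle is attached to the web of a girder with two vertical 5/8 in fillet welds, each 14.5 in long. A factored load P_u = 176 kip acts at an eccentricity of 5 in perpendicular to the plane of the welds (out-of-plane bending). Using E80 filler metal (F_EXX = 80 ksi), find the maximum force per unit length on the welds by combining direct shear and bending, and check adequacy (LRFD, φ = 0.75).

f_max ≈ 13.9 kip/in; adequate

L_w = 2 × 14.5 = 29 in; section modulus (unit throat) S = 2 × L²/6 = 70.08 in².
Direct shear f_v = P/L_w = 176/29 = 6.069 kip/in.
Moment M = P × e = 176 × 5 = 880 kip·in; bending f_b = M/S = 12.56 kip/in.
f_max = √(f_v² + f_b²) = √(6.069² + 12.56²) = 13.95 kip/in.
φr_n = 0.75 × 0.6 × 80 × (0.707 × 0.625) = 15.91 kip/in → adequate.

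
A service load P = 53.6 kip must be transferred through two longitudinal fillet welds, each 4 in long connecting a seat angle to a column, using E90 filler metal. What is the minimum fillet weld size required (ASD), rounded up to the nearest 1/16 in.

E90XX → F_EXX = 90 ksi.
Total weld length L = 8 in.
Required throat t_e = P × Ω / (0.6 F_EXX × L) = 53.6 × 2.0 / (0.6 × 90 × 8) = 0.2481 in.
Required leg w = t_e / 0.707 = 0.351 in → use 3/8 in.

w = 3/8 in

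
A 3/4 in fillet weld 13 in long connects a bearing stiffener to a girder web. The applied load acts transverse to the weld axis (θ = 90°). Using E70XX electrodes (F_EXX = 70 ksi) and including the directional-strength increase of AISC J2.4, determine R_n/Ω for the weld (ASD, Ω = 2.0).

t_e = 0.707 × 0.75 = 0.5302 in; A_we = 0.5302 × 13 = 6.893 in².
Directional factor: 1.0 + 0.5 sin^1.5(90°) = 1.5.
F_nw = 0.6 × 70 × 1.5 = 63 ksi.
R_n/Ω = (63 × 6.893) / 2.0 = 217.1 kips.

R_n/Ω ≈ 217 kips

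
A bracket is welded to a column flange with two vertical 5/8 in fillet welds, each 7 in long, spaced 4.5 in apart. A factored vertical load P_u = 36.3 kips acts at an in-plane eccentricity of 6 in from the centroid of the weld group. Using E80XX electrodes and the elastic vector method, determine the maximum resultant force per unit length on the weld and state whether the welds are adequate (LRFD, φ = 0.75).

E80XX → F_EXX = 80 ksi.
Total weld length L_w = 14 in. Treat welds as unit-width lines.
Polar moment about centroid: J = 2[d³/12 + d(b/2)²] = 2[7³/12 + 7×2.25²] = 128 in³.
Direct shear f_v = P/L_w = 36.3 / 14 = 2.593 kip/in (vertical).
Torsion M = P·e = 36.3 × 6 = 217.8 kip·in.
Critical point at (x, y) = (2.25, 3.5) from centroid. f_tx = M·y/J = 5.954 kip/in; f_ty = M·x/J = 3.827 kip/in.
Resultant f_max = √[f_tx² + (f_v + f_ty)²] = √[5.954² + (2.593 + 3.827)²] = 8.756 kip/in.
Capacity per unit length: φr_n = 0.75 × 0.6 × 80 × (0.707 × 0.625) = 15.91 kip/in.
8.756 ≤ 15.91 → adequate.

f_max ≈ 8.76 kip/in; adequate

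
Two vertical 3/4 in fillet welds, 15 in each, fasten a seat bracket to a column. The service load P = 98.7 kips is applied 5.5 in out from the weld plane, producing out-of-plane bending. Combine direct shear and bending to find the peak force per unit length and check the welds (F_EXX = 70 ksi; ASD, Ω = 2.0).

f_max ≈ 7.95 kip/in; adequate

L_w = 2 × 15 = 30 in; section modulus (unit throat) S = 2 × L²/6 = 75 in².
Direct shear f_v = P/L_w = 98.7/30 = 3.29 kip/in.
Moment M = P × e = 98.7 × 5.5 = 542.85 kip·in; bending f_b = M/S = 7.238 kip/in.
f_max = √(f_v² + f_b²) = √(3.29² + 7.238²) = 7.951 kip/in.
r_n/Ω = (1/2.0) × 0.6 × 70 × (0.707 × 0.75) = 11.14 kip/in → adequate.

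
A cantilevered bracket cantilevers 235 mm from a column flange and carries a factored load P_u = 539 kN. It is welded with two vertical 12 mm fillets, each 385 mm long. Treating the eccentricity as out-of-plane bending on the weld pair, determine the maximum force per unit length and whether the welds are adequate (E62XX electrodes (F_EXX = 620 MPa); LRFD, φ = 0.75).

f_max ≈ 2660 N/mm; NOT adequate

L_w = 2 × 385 = 770 mm; section modulus (unit throat) S = 2 × L²/6 = 49410 mm².
Direct shear f_v = P/L_w = 539×10³/770 = 700 N/mm.
Moment M = P × e = 539×10³ × 235 = 126660000 N·mm; bending f_b = M/S = 2564 N/mm.
f_max = √(f_v² + f_b²) = √(700² + 2564²) = 2657 N/mm.
φr_n = 0.75 × 0.6 × 620 × (0.707 × 12) = 2367 N/mm → NOT adequate.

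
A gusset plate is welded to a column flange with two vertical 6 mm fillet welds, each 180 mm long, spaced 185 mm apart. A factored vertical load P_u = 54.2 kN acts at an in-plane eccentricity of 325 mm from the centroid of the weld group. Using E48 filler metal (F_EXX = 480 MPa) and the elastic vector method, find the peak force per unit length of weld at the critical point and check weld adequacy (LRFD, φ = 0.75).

Total weld length L_w = 360 mm. Treat welds as unit-width lines.
Polar moment about centroid: J = 2[d³/12 + d(b/2)²] = 2[180³/12 + 180×92.5²] = 4052000 mm³.
Direct shear f_v = P/L_w = 54.2×10³ / 360 = 150.6 N/mm (vertical).
Torsion M = P·e = 54.2×10³ × 325 = 17615000 N·mm.
Critical point at (x, y) = (92.5, 90) from centroid. f_tx = M·y/J = 391.2 N/mm; f_ty = M·x/J = 402.1 N/mm.
Resultant f_max = √[f_tx² + (f_v + f_ty)²] = √[391.2² + (150.6 + 402.1)²] = 677.1 N/mm.
Capacity per unit length: φr_n = 0.75 × 0.6 × 480 × (0.707 × 6) = 916.3 N/mm.
677.1 ≤ 916.3 → adequate.

f_max ≈ 677 N/mm; adequate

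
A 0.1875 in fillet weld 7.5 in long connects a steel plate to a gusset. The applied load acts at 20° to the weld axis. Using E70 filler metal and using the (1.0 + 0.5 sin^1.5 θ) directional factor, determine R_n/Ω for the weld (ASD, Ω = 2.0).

R_n/Ω ≈ 23 kip

E70XX → F_EXX = 70 ksi.
t_e = 0.707 × 0.1875 = 0.1326 in; A_we = 0.1326 × 7.5 = 0.9942 in².
Directional factor: 1.0 + 0.5 sin^1.5(20°) = 1.1.
F_nw = 0.6 × 70 × 1.1 = 46.2 ksi.
R_n/Ω = (46.2 × 0.9942) / 2.0 = 22.97 kip.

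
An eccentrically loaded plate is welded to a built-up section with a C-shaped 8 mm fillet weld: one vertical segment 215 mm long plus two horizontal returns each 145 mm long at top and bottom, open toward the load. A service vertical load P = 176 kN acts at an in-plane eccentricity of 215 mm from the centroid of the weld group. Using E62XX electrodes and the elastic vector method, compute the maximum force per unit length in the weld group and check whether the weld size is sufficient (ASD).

E62XX → F_EXX = 620 MPa.
Total weld length L_w = 505 mm. Treat welds as unit-width lines.
Centroid: x̄ = 2×145×72.5 / 505 = 41.63 mm from the vertical weld.
Polar moment about centroid: J = I_x + I_y = [215³/12 + 2×145×107.5²] + [215×41.63² + 2(145³/12 + 145×30.87²)] = 5337000 mm³.
Direct shear f_v = P/L_w = 176×10³ / 505 = 348.5 N/mm (vertical).
Torsion M = P·e = 176×10³ × 215 = 37840000 N·mm.
Critical point at (x, y) = (103.4, 107.5) from centroid. f_tx = M·y/J = 762.2 N/mm; f_ty = M·x/J = 732.9 N/mm.
Resultant f_max = √[f_tx² + (f_v + f_ty)²] = √[762.2² + (348.5 + 732.9)²] = 1323 N/mm.
Capacity per unit length: r_n/Ω = (1/2.0) × 0.6 × 620 × (0.707 × 8) = 1052 N/mm.
1323 > 1052 → NOT adequate.

f_max ≈ 1320 N/mm; NOT adequate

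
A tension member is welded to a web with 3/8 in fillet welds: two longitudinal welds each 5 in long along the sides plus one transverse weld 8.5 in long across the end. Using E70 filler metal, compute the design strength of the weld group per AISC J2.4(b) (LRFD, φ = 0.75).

E70XX → F_EXX = 70 ksi.
t_e = 0.707 × 0.375 = 0.2651 in.
R_nwl = 0.6 × 70 × 0.2651 × 10 = 111.4 kips (longitudinal, 2 welds).
R_nwt = 0.6 × 70 × 0.2651 × 8.5 = 94.65 kips (transverse, base value).
(i) R_nwl + R_nwt = 206 kips; (ii) 0.85 R_nwl + 1.5 R_nwt = 236.6 kips.
R_n = max = 236.6 kips [governs: (ii)]; φR_n = 177.5 kips.

φR_n ≈ 177 kips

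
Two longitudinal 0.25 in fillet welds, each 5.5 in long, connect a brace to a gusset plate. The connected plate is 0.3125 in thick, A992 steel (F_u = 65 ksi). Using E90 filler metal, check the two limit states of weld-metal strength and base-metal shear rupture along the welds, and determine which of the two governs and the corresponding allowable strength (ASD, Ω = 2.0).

E90XX → F_EXX = 90 ksi.
t_e = 0.707 × 0.25 = 0.1767 in; L = 11 in.
Weld metal: R_n/Ω = (1/2.0) × 0.6 × 90 × 0.1767 × 11 = 52.49 kips.
Base metal (shear rupture): R_n/Ω = (1/2.0) × 0.6 × 65 × 0.3125 × 11 = 67.03 kips.
Governing: weld metal.

R_n/Ω ≈ 52.5 kips (weld metal governs)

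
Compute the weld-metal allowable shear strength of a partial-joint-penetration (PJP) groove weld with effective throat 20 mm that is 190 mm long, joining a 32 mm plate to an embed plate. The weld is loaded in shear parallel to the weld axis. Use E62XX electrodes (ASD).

R_n/Ω ≈ 707 kN

E62XX → F_EXX = 620 MPa.
Effective throat (given) t_e = 20 mm.
A_we = 20 × 190 = 3800 mm².
F_nw = 0.6 F_EXX = 372 MPa.
R_n/Ω = (372 × 3800) / 2.0 × 10⁻³ = 706.8 kN.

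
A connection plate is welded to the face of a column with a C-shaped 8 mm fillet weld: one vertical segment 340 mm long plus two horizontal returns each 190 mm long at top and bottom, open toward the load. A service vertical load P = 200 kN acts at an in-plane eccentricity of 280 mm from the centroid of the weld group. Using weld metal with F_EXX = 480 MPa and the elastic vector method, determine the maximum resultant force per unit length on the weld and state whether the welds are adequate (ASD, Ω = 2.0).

Total weld length L_w = 720 mm. Treat welds as unit-width lines.
Centroid: x̄ = 2×190×95 / 720 = 50.14 mm from the vertical weld.
Polar moment about centroid: J = I_x + I_y = [340³/12 + 2×190×170²] + [340×50.14² + 2(190³/12 + 190×44.86²)] = 17020000 mm³.
Direct shear f_v = P/L_w = 200×10³ / 720 = 277.8 N/mm (vertical).
Torsion M = P·e = 200×10³ × 280 = 56000000 N·mm.
Critical point at (x, y) = (139.9, 170) from centroid. f_tx = M·y/J = 559.3 N/mm; f_ty = M·x/J = 460.2 N/mm.
Resultant f_max = √[f_tx² + (f_v + f_ty)²] = √[559.3² + (277.8 + 460.2)²] = 926 N/mm.
Capacity per unit length: r_n/Ω = (1/2.0) × 0.6 × 480 × (0.707 × 8) = 814.5 N/mm.
926 > 814.5 → NOT adequate.

f_max ≈ 926 N/mm; NOT adequate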